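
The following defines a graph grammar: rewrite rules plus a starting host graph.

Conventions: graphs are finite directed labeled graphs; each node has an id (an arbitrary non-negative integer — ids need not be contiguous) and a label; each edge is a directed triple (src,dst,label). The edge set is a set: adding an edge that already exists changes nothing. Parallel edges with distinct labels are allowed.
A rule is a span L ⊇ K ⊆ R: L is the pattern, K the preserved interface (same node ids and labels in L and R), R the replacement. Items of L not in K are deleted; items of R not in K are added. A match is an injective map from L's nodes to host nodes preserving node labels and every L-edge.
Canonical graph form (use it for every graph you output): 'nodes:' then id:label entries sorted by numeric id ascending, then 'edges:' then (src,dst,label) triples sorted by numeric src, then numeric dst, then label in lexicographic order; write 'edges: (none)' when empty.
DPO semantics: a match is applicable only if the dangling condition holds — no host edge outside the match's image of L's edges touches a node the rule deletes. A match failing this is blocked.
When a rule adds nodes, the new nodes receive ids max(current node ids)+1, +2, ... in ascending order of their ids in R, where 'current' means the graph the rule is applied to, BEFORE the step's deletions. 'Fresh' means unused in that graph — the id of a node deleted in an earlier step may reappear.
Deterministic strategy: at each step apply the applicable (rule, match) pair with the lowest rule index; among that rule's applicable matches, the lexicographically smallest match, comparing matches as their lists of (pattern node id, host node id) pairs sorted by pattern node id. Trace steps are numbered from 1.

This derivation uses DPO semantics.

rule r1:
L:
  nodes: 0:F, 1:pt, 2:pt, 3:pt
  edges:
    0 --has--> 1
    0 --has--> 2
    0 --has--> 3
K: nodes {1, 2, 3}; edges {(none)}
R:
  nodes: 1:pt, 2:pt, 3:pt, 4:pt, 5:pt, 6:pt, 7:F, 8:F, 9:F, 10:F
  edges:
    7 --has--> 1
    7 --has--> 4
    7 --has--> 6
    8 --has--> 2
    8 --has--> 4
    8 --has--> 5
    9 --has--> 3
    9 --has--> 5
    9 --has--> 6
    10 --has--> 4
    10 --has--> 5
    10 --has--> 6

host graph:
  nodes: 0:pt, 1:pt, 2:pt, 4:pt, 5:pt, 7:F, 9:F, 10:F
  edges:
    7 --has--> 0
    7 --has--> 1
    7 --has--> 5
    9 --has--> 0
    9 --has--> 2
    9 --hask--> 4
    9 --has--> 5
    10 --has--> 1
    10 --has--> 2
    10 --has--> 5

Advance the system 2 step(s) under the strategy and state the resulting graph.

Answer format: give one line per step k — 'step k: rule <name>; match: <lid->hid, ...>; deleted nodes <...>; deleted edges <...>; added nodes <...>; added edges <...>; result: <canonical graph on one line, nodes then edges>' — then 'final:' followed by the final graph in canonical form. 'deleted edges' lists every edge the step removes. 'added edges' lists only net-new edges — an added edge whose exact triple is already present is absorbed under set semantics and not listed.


step 1: rule r1; match: 0->7, 1->0, 2->1, 3->5; deleted nodes 7; deleted edges (7,0,has); (7,1,has); (7,5,has); added nodes 11, 12, 13, 14, 15, 16, 17; added edges (14,0,has); (14,11,has); (14,13,has); (15,1,has); (15,11,has); (15,12,has); (16,5,has); (16,12,has); (16,13,has); (17,11,has); (17,12,has); (17,13,has); result: nodes: 0:pt, 1:pt, 2:pt, 4:pt, 5:pt, 9:F, 10:F, 11:pt, 12:pt, 13:pt, 14:F, 15:F, 16:F, 17:F edges: (9,0,has); (9,2,has); (9,4,hask); (9,5,has); (10,1,has); (10,2,has); (10,5,has); (14,0,has); (14,11,has); (14,13,has); (15,1,has); (15,11,has); (15,12,has); (16,5,has); (16,12,has); (16,13,has); (17,11,has); (17,12,has); (17,13,has)
step 2: rule r1; match: 0->10, 1->1, 2->2, 3->5; deleted nodes 10; deleted edges (10,1,has); (10,2,has); (10,5,has); added nodes 18, 19, 20, 21, 22, 23, 24; added edges (21,1,has); (21,18,has); (21,20,has); (22,2,has); (22,18,has); (22,19,has); (23,5,has); (23,19,has); (23,20,has); (24,18,has); (24,19,has); (24,20,has); result: nodes: 0:pt, 1:pt, 2:pt, 4:pt, 5:pt, 9:F, 11:pt, 12:pt, 13:pt, 14:F, 15:F, 16:F, 17:F, 18:pt, 19:pt, 20:pt, 21:F, 22:F, 23:F, 24:F edges: (9,0,has); (9,2,has); (9,4,hask); (9,5,has); (14,0,has); (14,11,has); (14,13,has); (15,1,has); (15,11,has); (15,12,has); (16,5,has); (16,12,has); (16,13,has); (17,11,has); (17,12,has); (17,13,has); (21,1,has); (21,18,has); (21,20,has); (22,2,has); (22,18,has); (22,19,has); (23,5,has); (23,19,has); (23,20,has); (24,18,has); (24,19,has); (24,20,has)
final:
nodes: 0:pt, 1:pt, 2:pt, 4:pt, 5:pt, 9:F, 11:pt, 12:pt, 13:pt, 14:F, 15:F, 16:F, 17:F, 18:pt, 19:pt, 20:pt, 21:F, 22:F, 23:F, 24:F
edges: (9,0,has); (9,2,has); (9,4,hask); (9,5,has); (14,0,has); (14,11,has); (14,13,has); (15,1,has); (15,11,has); (15,12,has); (16,5,has); (16,12,has); (16,13,has); (17,11,has); (17,12,has); (17,13,has); (21,1,has); (21,18,has); (21,20,has); (22,2,has); (22,18,has); (22,19,has); (23,5,has); (23,19,has); (23,20,has); (24,18,has); (24,19,has); (24,20,has)


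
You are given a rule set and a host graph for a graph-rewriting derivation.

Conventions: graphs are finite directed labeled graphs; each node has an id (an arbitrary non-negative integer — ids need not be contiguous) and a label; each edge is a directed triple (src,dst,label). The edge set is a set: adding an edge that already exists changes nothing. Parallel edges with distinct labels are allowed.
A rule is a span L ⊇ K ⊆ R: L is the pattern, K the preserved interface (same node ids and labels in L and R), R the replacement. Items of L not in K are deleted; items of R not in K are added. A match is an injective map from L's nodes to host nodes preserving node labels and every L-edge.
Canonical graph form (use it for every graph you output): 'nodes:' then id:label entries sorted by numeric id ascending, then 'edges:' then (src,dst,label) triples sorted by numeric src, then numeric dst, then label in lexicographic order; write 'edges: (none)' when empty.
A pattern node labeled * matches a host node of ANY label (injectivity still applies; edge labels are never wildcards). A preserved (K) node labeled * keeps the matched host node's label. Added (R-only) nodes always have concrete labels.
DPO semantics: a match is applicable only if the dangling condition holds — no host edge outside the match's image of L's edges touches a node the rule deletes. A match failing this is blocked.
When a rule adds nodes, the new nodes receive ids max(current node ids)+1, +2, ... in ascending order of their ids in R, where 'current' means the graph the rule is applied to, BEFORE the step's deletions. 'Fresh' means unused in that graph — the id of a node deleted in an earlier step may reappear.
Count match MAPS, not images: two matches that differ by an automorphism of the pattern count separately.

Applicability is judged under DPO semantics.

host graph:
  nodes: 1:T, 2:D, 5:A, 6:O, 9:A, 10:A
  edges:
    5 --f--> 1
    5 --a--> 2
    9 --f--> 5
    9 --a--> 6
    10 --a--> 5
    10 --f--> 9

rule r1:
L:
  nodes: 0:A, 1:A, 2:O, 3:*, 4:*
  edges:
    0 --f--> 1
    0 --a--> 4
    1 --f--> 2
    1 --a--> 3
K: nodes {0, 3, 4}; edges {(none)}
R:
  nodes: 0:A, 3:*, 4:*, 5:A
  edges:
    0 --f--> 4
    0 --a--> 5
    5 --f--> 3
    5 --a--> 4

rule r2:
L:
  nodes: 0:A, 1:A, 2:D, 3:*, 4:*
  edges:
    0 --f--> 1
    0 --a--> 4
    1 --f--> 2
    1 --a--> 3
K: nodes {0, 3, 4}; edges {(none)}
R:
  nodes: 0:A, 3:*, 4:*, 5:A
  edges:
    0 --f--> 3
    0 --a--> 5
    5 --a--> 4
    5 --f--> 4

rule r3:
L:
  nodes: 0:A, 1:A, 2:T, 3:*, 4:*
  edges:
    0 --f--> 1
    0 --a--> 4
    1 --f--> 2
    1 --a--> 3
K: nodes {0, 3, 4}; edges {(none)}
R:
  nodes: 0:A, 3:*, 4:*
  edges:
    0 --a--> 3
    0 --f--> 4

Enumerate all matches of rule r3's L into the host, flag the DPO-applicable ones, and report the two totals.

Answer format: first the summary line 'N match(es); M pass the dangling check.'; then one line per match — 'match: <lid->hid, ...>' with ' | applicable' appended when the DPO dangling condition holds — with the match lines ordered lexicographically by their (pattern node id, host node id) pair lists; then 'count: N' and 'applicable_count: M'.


1 match(es); 0 pass the dangling check.
match: 0->9, 1->5, 2->1, 3->2, 4->6
count: 1
applicable_count: 0


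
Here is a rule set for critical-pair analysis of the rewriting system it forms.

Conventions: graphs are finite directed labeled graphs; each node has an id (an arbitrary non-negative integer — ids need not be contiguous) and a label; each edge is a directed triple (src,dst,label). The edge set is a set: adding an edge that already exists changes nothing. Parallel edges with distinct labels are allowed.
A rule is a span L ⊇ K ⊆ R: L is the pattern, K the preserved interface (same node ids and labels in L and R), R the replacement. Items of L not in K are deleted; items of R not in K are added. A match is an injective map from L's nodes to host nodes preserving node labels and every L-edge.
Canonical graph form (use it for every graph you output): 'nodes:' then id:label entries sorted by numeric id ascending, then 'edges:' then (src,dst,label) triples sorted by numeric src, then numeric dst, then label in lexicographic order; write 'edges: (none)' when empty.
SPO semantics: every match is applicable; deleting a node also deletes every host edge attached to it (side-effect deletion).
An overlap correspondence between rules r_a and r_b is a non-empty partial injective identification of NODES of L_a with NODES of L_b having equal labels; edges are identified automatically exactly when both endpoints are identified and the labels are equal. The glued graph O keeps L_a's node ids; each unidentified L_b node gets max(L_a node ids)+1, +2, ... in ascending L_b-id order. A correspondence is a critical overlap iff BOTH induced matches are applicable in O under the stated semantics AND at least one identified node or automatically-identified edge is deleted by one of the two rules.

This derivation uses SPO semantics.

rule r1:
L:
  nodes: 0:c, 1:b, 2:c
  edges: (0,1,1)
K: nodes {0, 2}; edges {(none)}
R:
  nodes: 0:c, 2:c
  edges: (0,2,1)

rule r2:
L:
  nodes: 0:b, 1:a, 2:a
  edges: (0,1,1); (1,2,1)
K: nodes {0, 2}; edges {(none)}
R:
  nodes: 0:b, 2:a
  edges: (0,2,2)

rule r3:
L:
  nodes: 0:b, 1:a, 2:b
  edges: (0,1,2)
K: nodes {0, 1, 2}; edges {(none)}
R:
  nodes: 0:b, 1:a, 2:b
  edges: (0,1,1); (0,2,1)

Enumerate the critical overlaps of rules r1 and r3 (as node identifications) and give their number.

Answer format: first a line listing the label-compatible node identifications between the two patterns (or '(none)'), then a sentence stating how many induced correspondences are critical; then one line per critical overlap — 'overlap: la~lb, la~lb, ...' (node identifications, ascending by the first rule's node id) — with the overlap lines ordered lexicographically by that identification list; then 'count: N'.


label-compatible node identifications between L(r1) and L(r3): 1~0, 1~2
2 of the induced correspondences are critical overlaps of r1 and r3.
overlap: 1~0
overlap: 1~2
count: 2


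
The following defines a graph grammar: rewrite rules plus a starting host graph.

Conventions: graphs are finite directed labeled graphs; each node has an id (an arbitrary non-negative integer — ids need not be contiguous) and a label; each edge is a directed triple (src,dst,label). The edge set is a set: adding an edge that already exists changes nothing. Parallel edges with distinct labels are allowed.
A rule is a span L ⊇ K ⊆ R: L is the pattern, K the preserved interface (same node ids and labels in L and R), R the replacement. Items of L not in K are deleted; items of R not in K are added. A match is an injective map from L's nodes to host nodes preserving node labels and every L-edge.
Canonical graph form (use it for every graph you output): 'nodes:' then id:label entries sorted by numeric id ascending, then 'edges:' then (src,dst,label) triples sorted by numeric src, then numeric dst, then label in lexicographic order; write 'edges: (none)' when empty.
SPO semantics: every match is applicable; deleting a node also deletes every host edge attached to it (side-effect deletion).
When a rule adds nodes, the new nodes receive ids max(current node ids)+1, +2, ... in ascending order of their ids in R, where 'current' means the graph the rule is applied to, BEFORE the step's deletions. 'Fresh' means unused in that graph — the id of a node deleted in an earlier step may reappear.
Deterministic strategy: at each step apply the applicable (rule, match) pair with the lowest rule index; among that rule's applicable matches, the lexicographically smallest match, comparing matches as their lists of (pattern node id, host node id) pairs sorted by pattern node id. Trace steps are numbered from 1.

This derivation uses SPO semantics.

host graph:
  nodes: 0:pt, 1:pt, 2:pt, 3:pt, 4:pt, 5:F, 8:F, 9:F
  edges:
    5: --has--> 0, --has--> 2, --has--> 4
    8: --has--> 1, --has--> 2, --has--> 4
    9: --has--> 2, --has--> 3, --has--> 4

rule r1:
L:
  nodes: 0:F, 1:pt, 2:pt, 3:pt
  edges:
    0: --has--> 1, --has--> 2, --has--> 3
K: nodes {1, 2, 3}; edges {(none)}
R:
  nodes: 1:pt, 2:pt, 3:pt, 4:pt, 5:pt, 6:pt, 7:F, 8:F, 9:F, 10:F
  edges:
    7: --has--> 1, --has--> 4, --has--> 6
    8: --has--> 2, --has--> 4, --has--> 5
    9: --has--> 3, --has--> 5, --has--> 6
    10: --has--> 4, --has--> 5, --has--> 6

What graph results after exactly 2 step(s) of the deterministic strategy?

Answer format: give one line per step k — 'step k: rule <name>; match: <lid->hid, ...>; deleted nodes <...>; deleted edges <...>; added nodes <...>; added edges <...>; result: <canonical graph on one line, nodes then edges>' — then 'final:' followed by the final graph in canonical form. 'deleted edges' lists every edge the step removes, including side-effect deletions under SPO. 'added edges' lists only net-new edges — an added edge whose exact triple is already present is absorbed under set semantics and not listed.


step 1: rule r1; match: 0->5, 1->0, 2->2, 3->4; deleted nodes 5; deleted edges (5,0,has); (5,2,has); (5,4,has); added nodes 10, 11, 12, 13, 14, 15, 16; added edges (13,0,has); (13,10,has); (13,12,has); (14,2,has); (14,10,has); (14,11,has); (15,4,has); (15,11,has); (15,12,has); (16,10,has); (16,11,has); (16,12,has); result: nodes: 0:pt, 1:pt, 2:pt, 3:pt, 4:pt, 8:F, 9:F, 10:pt, 11:pt, 12:pt, 13:F, 14:F, 15:F, 16:F edges: (8,1,has); (8,2,has); (8,4,has); (9,2,has); (9,3,has); (9,4,has); (13,0,has); (13,10,has); (13,12,has); (14,2,has); (14,10,has); (14,11,has); (15,4,has); (15,11,has); (15,12,has); (16,10,has); (16,11,has); (16,12,has)
step 2: rule r1; match: 0->8, 1->1, 2->2, 3->4; deleted nodes 8; deleted edges (8,1,has); (8,2,has); (8,4,has); added nodes 17, 18, 19, 20, 21, 22, 23; added edges (20,1,has); (20,17,has); (20,19,has); (21,2,has); (21,17,has); (21,18,has); (22,4,has); (22,18,has); (22,19,has); (23,17,has); (23,18,has); (23,19,has); result: nodes: 0:pt, 1:pt, 2:pt, 3:pt, 4:pt, 9:F, 10:pt, 11:pt, 12:pt, 13:F, 14:F, 15:F, 16:F, 17:pt, 18:pt, 19:pt, 20:F, 21:F, 22:F, 23:F edges: (9,2,has); (9,3,has); (9,4,has); (13,0,has); (13,10,has); (13,12,has); (14,2,has); (14,10,has); (14,11,has); (15,4,has); (15,11,has); (15,12,has); (16,10,has); (16,11,has); (16,12,has); (20,1,has); (20,17,has); (20,19,has); (21,2,has); (21,17,has); (21,18,has); (22,4,has); (22,18,has); (22,19,has); (23,17,has); (23,18,has); (23,19,has)
final:
nodes: 0:pt, 1:pt, 2:pt, 3:pt, 4:pt, 9:F, 10:pt, 11:pt, 12:pt, 13:F, 14:F, 15:F, 16:F, 17:pt, 18:pt, 19:pt, 20:F, 21:F, 22:F, 23:F
edges: (9,2,has); (9,3,has); (9,4,has); (13,0,has); (13,10,has); (13,12,has); (14,2,has); (14,10,has); (14,11,has); (15,4,has); (15,11,has); (15,12,has); (16,10,has); (16,11,has); (16,12,has); (20,1,has); (20,17,has); (20,19,has); (21,2,has); (21,17,has); (21,18,has); (22,4,has); (22,18,has); (22,19,has); (23,17,has); (23,18,has); (23,19,has)


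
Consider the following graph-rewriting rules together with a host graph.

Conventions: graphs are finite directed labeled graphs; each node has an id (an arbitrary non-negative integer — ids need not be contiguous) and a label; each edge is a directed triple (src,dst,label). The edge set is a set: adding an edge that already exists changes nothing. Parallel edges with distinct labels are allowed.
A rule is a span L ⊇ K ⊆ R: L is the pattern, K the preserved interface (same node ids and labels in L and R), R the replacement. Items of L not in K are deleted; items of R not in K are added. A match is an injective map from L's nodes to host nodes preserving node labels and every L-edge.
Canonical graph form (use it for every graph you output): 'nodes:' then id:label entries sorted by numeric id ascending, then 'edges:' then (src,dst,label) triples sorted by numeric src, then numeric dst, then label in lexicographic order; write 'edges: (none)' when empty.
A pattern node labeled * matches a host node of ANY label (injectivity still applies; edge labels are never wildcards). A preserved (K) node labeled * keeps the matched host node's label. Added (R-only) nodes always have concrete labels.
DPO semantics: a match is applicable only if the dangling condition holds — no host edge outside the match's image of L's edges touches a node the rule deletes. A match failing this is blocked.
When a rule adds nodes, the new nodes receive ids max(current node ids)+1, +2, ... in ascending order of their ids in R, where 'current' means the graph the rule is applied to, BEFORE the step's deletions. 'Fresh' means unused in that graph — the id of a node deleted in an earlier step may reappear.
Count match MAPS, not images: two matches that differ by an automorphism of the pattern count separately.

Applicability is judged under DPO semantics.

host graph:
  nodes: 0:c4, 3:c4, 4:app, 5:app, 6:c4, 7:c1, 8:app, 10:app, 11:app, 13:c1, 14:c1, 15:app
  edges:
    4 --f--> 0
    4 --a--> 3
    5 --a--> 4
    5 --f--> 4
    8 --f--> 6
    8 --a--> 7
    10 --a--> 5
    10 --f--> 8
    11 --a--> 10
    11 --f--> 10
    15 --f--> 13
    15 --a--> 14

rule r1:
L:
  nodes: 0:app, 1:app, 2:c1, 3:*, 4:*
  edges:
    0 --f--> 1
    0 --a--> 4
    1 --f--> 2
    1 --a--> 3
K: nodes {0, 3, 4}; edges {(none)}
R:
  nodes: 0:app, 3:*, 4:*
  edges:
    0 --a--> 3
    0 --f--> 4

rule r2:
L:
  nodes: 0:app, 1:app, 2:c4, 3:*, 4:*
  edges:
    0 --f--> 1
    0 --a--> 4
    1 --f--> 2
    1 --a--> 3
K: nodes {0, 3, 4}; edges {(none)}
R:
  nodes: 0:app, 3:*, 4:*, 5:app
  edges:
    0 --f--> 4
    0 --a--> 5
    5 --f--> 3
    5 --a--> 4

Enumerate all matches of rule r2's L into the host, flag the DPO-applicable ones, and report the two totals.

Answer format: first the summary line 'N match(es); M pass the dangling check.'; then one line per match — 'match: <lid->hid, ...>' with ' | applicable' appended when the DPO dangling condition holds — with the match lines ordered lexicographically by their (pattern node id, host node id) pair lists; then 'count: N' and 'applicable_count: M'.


1 match(es); 1 pass the dangling check.
match: 0->10, 1->8, 2->6, 3->7, 4->5 | applicable
count: 1
applicable_count: 1


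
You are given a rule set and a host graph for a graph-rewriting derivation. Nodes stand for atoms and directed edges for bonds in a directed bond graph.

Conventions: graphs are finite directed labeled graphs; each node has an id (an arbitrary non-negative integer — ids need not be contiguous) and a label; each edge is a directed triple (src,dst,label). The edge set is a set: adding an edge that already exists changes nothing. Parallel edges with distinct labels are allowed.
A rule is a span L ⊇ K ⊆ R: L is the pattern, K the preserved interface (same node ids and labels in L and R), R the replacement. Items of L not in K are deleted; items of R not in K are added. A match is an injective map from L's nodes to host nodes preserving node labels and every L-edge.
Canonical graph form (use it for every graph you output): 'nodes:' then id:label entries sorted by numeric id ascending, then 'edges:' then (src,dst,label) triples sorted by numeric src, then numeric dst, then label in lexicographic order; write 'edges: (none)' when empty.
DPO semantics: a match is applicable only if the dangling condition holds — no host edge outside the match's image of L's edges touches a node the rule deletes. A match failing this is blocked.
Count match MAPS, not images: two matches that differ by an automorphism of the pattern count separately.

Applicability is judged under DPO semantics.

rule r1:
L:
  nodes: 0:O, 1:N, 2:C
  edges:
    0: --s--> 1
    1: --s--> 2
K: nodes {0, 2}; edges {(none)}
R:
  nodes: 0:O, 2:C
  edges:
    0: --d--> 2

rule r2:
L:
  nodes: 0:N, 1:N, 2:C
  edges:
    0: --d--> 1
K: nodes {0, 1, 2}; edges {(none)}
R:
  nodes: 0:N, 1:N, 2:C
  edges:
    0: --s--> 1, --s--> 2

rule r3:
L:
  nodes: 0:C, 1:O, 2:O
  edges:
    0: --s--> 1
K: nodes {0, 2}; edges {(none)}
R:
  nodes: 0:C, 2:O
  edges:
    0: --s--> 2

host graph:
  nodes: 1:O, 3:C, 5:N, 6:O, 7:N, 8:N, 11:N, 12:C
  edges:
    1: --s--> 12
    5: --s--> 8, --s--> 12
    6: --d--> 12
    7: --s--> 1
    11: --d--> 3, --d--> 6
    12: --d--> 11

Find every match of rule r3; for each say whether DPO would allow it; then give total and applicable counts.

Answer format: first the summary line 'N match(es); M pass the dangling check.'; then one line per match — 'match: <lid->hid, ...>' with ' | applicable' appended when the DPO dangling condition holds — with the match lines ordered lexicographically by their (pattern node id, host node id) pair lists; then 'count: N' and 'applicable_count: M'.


0 match(es); 0 pass the dangling check.
count: 0
applicable_count: 0


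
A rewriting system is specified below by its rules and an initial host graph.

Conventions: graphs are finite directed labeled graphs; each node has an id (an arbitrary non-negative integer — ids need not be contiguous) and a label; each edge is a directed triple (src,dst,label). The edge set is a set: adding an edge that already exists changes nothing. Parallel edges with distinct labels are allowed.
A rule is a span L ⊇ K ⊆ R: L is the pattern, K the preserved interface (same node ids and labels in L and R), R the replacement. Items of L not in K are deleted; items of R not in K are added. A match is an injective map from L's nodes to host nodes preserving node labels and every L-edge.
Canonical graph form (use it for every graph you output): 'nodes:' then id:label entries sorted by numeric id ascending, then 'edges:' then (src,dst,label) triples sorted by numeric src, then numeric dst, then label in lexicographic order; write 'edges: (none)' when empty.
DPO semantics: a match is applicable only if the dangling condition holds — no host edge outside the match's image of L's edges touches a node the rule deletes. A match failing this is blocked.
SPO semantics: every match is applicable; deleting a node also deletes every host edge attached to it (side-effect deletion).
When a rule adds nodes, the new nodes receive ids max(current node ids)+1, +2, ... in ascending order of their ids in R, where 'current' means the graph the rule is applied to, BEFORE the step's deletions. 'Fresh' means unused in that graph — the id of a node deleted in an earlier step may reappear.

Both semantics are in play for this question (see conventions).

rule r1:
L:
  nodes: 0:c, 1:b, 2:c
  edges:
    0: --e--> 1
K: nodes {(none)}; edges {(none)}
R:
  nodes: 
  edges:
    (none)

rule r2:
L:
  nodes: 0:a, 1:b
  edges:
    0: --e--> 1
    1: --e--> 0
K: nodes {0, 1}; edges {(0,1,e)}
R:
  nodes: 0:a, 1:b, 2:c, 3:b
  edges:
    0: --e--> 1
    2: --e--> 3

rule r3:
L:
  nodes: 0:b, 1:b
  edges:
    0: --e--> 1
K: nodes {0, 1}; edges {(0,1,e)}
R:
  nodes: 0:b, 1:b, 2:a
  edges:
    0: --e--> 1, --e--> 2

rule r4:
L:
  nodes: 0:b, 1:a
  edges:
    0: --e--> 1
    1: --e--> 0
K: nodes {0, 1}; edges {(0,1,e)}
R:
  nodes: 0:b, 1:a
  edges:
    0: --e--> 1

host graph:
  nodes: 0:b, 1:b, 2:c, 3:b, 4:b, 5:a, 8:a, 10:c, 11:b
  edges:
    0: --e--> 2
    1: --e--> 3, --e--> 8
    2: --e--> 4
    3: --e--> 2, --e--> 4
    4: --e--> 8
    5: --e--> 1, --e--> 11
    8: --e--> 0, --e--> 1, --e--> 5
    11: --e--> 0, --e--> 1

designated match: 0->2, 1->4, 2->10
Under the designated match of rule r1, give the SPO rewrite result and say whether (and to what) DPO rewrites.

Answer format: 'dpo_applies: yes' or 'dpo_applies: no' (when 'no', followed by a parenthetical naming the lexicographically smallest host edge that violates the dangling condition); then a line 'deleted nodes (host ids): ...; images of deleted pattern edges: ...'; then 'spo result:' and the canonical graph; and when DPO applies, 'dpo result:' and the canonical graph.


dpo_applies: no
(the rule deletes node 2, which keeps host edge (0,2,e) outside the match image — the dangling condition fails, DPO blocks; SPO proceeds and side-deletes such edges)
deleted nodes (host ids): 2, 4, 10; images of deleted pattern edges: (2,4,e)
spo result:
nodes: 0:b, 1:b, 3:b, 5:a, 8:a, 11:b
edges: (1,3,e); (1,8,e); (5,1,e); (5,11,e); (8,0,e); (8,1,e); (8,5,e); (11,0,e); (11,1,e)


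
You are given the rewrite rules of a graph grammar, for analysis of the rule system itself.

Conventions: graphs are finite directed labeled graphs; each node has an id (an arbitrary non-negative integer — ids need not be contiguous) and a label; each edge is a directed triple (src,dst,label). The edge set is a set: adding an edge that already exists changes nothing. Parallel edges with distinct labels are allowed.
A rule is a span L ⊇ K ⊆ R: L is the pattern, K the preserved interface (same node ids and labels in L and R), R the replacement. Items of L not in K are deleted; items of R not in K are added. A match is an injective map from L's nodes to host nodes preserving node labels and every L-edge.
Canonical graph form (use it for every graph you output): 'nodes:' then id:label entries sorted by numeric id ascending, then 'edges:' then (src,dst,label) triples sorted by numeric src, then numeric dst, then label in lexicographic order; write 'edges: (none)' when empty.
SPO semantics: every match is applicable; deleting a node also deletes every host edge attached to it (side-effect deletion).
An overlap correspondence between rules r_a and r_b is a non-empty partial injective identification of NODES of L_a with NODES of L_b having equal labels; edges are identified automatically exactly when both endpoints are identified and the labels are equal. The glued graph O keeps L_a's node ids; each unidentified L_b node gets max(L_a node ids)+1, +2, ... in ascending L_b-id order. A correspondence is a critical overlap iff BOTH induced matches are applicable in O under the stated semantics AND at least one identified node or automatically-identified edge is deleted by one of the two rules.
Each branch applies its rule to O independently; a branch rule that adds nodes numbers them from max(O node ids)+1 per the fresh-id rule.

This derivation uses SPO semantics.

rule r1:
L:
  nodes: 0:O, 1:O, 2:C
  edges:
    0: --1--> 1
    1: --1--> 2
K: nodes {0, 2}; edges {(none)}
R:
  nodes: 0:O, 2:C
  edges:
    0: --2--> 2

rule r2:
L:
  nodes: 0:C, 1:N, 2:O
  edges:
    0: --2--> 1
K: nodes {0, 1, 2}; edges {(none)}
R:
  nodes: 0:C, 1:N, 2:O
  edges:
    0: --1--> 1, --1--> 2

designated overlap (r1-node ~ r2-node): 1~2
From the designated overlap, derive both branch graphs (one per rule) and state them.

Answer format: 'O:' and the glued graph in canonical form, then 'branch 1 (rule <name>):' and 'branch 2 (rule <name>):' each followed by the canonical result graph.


O:
nodes: 0:O, 1:O, 2:C, 3:C, 4:N
edges: (0,1,1); (1,2,1); (3,4,2)
branch 1 (rule r1):
nodes: 0:O, 2:C, 3:C, 4:N
edges: (0,2,2); (3,4,2)
branch 2 (rule r2):
nodes: 0:O, 1:O, 2:C, 3:C, 4:N
edges: (0,1,1); (1,2,1); (3,1,1); (3,4,1)


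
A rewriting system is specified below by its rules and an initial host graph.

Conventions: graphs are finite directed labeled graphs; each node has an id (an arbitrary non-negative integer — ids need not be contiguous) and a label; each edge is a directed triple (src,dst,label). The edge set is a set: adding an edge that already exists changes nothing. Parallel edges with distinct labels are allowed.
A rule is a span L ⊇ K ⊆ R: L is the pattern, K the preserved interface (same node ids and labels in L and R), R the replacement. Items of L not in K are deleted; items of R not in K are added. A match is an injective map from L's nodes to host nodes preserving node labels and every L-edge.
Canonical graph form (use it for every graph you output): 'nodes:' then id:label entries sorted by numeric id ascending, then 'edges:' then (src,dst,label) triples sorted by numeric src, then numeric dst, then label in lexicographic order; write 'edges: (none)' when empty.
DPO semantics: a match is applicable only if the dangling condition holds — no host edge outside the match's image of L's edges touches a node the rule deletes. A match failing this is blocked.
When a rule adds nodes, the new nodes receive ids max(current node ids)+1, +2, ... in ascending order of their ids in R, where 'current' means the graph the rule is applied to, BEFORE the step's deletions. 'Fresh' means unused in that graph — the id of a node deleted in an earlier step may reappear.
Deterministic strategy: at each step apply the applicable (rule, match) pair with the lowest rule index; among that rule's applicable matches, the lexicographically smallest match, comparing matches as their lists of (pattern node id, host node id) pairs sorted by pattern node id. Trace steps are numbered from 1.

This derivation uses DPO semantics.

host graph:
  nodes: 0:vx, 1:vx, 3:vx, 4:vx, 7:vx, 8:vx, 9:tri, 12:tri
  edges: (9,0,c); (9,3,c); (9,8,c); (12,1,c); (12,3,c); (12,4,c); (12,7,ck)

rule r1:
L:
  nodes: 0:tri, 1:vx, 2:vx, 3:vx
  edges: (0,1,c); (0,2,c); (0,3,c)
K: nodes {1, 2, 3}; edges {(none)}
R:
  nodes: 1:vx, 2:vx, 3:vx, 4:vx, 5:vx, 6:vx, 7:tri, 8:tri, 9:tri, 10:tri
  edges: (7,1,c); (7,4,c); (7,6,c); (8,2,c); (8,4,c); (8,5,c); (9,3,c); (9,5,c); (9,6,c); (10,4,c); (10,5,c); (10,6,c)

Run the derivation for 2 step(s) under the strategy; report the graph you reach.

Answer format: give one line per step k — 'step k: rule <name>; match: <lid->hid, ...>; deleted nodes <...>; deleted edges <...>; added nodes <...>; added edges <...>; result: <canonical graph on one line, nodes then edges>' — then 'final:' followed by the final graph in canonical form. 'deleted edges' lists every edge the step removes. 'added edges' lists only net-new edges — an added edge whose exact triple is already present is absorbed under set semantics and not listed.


step 1: rule r1; match: 0->9, 1->0, 2->3, 3->8; deleted nodes 9; deleted edges (9,0,c); (9,3,c); (9,8,c); added nodes 13, 14, 15, 16, 17, 18, 19; added edges (16,0,c); (16,13,c); (16,15,c); (17,3,c); (17,13,c); (17,14,c); (18,8,c); (18,14,c); (18,15,c); (19,13,c); (19,14,c); (19,15,c); result: nodes: 0:vx, 1:vx, 3:vx, 4:vx, 7:vx, 8:vx, 12:tri, 13:vx, 14:vx, 15:vx, 16:tri, 17:tri, 18:tri, 19:tri edges: (12,1,c); (12,3,c); (12,4,c); (12,7,ck); (16,0,c); (16,13,c); (16,15,c); (17,3,c); (17,13,c); (17,14,c); (18,8,c); (18,14,c); (18,15,c); (19,13,c); (19,14,c); (19,15,c)
step 2: rule r1; match: 0->16, 1->0, 2->13, 3->15; deleted nodes 16; deleted edges (16,0,c); (16,13,c); (16,15,c); added nodes 20, 21, 22, 23, 24, 25, 26; added edges (23,0,c); (23,20,c); (23,22,c); (24,13,c); (24,20,c); (24,21,c); (25,15,c); (25,21,c); (25,22,c); (26,20,c); (26,21,c); (26,22,c); result: nodes: 0:vx, 1:vx, 3:vx, 4:vx, 7:vx, 8:vx, 12:tri, 13:vx, 14:vx, 15:vx, 17:tri, 18:tri, 19:tri, 20:vx, 21:vx, 22:vx, 23:tri, 24:tri, 25:tri, 26:tri edges: (12,1,c); (12,3,c); (12,4,c); (12,7,ck); (17,3,c); (17,13,c); (17,14,c); (18,8,c); (18,14,c); (18,15,c); (19,13,c); (19,14,c); (19,15,c); (23,0,c); (23,20,c); (23,22,c); (24,13,c); (24,20,c); (24,21,c); (25,15,c); (25,21,c); (25,22,c); (26,20,c); (26,21,c); (26,22,c)
final:
nodes: 0:vx, 1:vx, 3:vx, 4:vx, 7:vx, 8:vx, 12:tri, 13:vx, 14:vx, 15:vx, 17:tri, 18:tri, 19:tri, 20:vx, 21:vx, 22:vx, 23:tri, 24:tri, 25:tri, 26:tri
edges: (12,1,c); (12,3,c); (12,4,c); (12,7,ck); (17,3,c); (17,13,c); (17,14,c); (18,8,c); (18,14,c); (18,15,c); (19,13,c); (19,14,c); (19,15,c); (23,0,c); (23,20,c); (23,22,c); (24,13,c); (24,20,c); (24,21,c); (25,15,c); (25,21,c); (25,22,c); (26,20,c); (26,21,c); (26,22,c)


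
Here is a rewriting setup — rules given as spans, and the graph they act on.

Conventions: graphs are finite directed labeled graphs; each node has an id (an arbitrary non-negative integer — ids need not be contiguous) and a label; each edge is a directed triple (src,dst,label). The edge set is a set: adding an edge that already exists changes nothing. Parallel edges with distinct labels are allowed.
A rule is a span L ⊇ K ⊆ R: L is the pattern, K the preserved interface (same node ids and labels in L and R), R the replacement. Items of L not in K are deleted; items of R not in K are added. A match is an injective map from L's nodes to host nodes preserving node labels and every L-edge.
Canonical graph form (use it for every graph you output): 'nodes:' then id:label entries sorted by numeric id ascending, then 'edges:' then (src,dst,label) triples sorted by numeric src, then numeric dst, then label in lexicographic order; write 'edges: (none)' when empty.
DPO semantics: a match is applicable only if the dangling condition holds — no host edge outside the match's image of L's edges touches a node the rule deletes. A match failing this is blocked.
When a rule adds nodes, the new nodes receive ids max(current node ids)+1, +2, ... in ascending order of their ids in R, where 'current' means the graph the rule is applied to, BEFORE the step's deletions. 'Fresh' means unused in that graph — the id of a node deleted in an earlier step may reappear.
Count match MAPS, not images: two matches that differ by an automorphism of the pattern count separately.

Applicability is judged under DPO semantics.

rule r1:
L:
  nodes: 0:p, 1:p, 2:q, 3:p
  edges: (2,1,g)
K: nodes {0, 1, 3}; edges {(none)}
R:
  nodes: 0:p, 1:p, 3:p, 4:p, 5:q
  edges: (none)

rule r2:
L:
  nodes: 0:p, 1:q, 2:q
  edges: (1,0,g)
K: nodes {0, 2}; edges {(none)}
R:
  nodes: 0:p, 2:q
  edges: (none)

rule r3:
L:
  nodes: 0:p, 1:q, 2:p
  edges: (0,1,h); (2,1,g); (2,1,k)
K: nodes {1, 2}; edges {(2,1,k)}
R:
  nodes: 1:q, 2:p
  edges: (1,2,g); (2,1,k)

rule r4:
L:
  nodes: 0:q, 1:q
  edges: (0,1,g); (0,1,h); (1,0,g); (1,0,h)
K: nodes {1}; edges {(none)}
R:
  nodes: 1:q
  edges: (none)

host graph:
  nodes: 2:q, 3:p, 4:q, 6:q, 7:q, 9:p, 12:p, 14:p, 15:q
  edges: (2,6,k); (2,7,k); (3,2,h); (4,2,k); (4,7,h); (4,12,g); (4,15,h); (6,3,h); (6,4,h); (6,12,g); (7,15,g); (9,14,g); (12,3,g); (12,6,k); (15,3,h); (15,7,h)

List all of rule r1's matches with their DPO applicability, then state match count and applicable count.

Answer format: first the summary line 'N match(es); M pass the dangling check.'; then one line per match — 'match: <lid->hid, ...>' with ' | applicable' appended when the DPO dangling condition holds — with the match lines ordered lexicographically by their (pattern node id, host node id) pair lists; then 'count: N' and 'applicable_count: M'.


12 match(es); 0 pass the dangling check.
match: 0->3, 1->12, 2->4, 3->9
match: 0->3, 1->12, 2->4, 3->14
match: 0->3, 1->12, 2->6, 3->9
match: 0->3, 1->12, 2->6, 3->14
match: 0->9, 1->12, 2->4, 3->3
match: 0->9, 1->12, 2->4, 3->14
match: 0->9, 1->12, 2->6, 3->3
match: 0->9, 1->12, 2->6, 3->14
match: 0->14, 1->12, 2->4, 3->3
match: 0->14, 1->12, 2->4, 3->9
match: 0->14, 1->12, 2->6, 3->3
match: 0->14, 1->12, 2->6, 3->9
count: 12
applicable_count: 0


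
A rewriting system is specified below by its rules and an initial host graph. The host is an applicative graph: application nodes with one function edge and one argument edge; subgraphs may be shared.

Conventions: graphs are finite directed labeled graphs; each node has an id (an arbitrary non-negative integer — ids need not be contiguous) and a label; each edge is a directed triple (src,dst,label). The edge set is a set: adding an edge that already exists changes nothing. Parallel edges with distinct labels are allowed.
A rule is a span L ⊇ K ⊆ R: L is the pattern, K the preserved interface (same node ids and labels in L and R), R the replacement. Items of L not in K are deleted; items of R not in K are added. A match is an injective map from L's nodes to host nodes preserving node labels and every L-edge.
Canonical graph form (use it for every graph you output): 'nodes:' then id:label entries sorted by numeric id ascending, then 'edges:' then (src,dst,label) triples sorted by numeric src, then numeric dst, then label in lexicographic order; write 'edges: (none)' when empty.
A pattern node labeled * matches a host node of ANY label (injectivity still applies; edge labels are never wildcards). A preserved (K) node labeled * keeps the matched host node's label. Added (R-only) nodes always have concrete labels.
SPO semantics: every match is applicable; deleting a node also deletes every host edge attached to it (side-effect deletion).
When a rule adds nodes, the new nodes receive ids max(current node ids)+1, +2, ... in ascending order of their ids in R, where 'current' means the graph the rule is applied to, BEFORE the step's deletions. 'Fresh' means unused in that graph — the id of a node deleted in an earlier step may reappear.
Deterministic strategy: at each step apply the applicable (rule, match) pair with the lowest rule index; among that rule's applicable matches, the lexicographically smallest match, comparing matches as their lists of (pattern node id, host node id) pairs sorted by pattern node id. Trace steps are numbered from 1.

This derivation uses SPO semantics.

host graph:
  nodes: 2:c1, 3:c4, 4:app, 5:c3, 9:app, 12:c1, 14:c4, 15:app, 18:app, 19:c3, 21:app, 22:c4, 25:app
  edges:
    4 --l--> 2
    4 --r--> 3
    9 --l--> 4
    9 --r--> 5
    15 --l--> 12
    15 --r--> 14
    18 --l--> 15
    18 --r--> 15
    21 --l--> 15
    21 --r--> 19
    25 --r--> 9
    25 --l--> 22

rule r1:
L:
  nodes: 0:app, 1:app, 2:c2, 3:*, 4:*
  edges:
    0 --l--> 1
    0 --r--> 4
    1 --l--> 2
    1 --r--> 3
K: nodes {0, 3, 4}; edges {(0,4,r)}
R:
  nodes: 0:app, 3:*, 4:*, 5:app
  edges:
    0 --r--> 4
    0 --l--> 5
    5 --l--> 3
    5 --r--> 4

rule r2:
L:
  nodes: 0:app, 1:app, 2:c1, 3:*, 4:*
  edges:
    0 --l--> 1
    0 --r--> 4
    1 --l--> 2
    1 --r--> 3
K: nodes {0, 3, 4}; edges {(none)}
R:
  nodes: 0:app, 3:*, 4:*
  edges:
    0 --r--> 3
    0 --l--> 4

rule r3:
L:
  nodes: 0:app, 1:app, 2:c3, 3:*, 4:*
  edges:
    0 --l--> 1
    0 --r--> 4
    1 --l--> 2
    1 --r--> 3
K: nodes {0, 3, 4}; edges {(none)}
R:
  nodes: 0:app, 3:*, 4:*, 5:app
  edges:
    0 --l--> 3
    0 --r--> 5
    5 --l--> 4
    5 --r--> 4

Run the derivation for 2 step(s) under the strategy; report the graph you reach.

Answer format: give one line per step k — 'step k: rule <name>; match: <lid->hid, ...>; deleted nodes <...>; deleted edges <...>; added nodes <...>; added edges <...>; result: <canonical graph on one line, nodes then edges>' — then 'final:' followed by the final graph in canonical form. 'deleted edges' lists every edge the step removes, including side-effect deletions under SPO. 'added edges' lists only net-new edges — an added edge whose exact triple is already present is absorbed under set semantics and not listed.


step 1: rule r2; match: 0->9, 1->4, 2->2, 3->3, 4->5; deleted nodes 2, 4; deleted edges (4,2,l); (4,3,r); (9,4,l); (9,5,r); added nodes (none); added edges (9,3,r); (9,5,l); result: nodes: 3:c4, 5:c3, 9:app, 12:c1, 14:c4, 15:app, 18:app, 19:c3, 21:app, 22:c4, 25:app edges: (9,3,r); (9,5,l); (15,12,l); (15,14,r); (18,15,l); (18,15,r); (21,15,l); (21,19,r); (25,9,r); (25,22,l)
step 2: rule r2; match: 0->21, 1->15, 2->12, 3->14, 4->19; deleted nodes 12, 15; deleted edges (15,12,l); (15,14,r); (18,15,l); (18,15,r); (21,15,l); (21,19,r); added nodes (none); added edges (21,14,r); (21,19,l); result: nodes: 3:c4, 5:c3, 9:app, 14:c4, 18:app, 19:c3, 21:app, 22:c4, 25:app edges: (9,3,r); (9,5,l); (21,14,r); (21,19,l); (25,9,r); (25,22,l)
final:
nodes: 3:c4, 5:c3, 9:app, 14:c4, 18:app, 19:c3, 21:app, 22:c4, 25:app
edges: (9,3,r); (9,5,l); (21,14,r); (21,19,l); (25,9,r); (25,22,l)


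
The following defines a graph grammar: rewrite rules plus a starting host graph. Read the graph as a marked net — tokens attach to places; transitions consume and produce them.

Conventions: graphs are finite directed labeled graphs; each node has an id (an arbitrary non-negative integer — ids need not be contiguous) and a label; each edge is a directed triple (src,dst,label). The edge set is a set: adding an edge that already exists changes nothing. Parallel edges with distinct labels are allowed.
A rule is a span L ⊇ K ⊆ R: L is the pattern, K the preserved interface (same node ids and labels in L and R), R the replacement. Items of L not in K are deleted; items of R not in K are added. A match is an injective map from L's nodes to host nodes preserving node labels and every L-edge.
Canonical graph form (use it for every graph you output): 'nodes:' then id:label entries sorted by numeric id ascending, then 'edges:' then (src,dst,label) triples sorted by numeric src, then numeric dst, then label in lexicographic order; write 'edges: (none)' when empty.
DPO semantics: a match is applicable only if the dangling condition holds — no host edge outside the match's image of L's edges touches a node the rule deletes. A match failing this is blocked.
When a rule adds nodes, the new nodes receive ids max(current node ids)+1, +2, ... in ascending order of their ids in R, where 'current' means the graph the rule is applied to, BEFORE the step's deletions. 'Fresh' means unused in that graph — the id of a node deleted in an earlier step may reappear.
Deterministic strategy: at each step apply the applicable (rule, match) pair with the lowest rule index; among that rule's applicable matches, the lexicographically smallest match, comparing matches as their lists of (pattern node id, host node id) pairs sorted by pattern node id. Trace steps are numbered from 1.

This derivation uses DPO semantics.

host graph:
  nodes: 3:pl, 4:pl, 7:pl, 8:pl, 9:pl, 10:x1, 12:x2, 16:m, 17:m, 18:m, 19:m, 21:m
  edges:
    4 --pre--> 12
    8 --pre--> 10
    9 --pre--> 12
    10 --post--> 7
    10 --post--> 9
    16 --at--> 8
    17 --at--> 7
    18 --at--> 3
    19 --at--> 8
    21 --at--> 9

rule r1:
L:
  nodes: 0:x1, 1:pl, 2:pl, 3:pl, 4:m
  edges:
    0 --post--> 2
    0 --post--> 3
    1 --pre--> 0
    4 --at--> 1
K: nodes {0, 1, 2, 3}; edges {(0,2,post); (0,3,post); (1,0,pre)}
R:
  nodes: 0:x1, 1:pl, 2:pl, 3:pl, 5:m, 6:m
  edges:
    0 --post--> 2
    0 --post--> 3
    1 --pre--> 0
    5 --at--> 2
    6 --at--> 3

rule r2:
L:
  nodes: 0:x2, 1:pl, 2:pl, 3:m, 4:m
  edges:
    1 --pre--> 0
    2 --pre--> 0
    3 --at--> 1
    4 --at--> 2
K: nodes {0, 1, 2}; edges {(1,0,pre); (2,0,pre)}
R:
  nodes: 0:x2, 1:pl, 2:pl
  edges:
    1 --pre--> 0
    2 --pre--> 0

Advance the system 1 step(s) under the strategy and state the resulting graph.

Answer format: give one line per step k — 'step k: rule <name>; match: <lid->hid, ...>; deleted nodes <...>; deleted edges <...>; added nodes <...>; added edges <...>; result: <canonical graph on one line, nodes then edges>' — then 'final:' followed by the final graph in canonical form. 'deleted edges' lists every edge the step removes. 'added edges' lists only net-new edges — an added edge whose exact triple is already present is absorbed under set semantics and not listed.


step 1: rule r1; match: 0->10, 1->8, 2->7, 3->9, 4->16; deleted nodes 16; deleted edges (16,8,at); added nodes 22, 23; added edges (22,7,at); (23,9,at); result: nodes: 3:pl, 4:pl, 7:pl, 8:pl, 9:pl, 10:x1, 12:x2, 17:m, 18:m, 19:m, 21:m, 22:m, 23:m edges: (4,12,pre); (8,10,pre); (9,12,pre); (10,7,post); (10,9,post); (17,7,at); (18,3,at); (19,8,at); (21,9,at); (22,7,at); (23,9,at)
final:
nodes: 3:pl, 4:pl, 7:pl, 8:pl, 9:pl, 10:x1, 12:x2, 17:m, 18:m, 19:m, 21:m, 22:m, 23:m
edges: (4,12,pre); (8,10,pre); (9,12,pre); (10,7,post); (10,9,post); (17,7,at); (18,3,at); (19,8,at); (21,9,at); (22,7,at); (23,9,at)
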